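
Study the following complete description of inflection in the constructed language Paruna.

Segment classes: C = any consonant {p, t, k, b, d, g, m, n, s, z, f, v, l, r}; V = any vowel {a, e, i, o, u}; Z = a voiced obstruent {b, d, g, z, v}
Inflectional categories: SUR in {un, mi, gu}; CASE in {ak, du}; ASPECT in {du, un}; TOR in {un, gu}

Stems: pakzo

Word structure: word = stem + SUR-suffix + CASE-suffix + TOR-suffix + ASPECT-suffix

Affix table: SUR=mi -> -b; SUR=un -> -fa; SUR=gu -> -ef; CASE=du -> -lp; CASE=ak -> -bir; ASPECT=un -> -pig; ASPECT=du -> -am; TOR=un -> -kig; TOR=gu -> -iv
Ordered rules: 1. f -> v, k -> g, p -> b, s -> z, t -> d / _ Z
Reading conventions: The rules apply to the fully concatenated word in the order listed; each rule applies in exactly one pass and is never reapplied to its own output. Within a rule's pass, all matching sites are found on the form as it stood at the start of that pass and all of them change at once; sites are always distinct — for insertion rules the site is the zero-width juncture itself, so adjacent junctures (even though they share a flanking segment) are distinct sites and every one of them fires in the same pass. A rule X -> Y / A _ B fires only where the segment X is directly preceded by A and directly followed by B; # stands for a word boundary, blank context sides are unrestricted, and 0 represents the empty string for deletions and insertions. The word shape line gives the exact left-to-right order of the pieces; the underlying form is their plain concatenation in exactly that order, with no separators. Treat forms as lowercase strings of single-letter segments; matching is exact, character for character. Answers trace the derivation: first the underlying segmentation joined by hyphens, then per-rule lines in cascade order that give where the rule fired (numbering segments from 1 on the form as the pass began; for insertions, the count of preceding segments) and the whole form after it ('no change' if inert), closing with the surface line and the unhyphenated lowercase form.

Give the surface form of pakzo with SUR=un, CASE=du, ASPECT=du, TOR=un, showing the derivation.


underlying: pakzo-fa-lp-kig-am
1. f -> v, k -> g, p -> b, s -> z, t -> d / _ Z: fires at position(s) 3: pagzofalpkigam
surface: pagzofalpkigam


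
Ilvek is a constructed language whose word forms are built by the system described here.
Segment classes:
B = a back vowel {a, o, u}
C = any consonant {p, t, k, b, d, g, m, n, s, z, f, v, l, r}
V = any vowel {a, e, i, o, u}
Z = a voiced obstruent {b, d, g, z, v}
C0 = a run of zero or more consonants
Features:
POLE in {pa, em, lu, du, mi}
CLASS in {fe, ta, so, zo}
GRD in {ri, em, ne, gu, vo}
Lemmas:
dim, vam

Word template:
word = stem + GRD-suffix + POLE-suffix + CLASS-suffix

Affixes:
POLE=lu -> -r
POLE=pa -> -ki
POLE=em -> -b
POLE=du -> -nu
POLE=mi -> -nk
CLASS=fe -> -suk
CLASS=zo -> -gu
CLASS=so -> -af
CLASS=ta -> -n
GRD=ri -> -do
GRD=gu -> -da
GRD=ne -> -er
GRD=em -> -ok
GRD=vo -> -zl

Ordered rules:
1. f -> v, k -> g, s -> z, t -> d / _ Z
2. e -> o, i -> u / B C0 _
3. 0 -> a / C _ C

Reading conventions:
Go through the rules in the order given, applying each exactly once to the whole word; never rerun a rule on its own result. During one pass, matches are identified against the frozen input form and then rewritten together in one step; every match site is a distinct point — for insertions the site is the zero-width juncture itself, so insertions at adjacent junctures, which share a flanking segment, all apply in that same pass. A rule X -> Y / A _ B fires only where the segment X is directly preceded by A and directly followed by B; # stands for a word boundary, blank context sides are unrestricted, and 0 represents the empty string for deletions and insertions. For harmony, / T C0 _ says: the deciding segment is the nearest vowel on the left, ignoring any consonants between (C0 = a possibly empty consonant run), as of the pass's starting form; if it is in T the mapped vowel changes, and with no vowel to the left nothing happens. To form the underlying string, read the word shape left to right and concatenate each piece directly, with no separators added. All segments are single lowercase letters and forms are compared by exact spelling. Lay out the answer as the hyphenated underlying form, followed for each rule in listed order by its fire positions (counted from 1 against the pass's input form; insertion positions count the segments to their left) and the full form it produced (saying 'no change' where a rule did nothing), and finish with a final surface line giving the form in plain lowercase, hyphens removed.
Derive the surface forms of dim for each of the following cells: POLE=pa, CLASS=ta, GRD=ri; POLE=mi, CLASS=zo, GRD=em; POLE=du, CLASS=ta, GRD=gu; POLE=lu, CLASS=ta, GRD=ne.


cell POLE=pa, CLASS=ta, GRD=ri:
underlying: dim-do-ki-n
1. f -> v, k -> g, s -> z, t -> d / _ Z: no change
2. e -> o, i -> u / B C0 _: fires at position(s) 7: dimdokun
3. 0 -> a / C _ C: inserts after position(s) 3: dimadokun
surface: dimadokun

cell POLE=mi, CLASS=zo, GRD=em:
underlying: dim-ok-nk-gu
1. f -> v, k -> g, s -> z, t -> d / _ Z: fires at position(s) 7: dimoknggu
2. e -> o, i -> u / B C0 _: no change
3. 0 -> a / C _ C: inserts after position(s) 5, 6, 7: dimokanagagu
surface: dimokanagagu

cell POLE=du, CLASS=ta, GRD=gu:
underlying: dim-da-nu-n
1. f -> v, k -> g, s -> z, t -> d / _ Z: no change
2. e -> o, i -> u / B C0 _: no change
3. 0 -> a / C _ C: inserts after position(s) 3: dimadanun
surface: dimadanun

cell POLE=lu, CLASS=ta, GRD=ne:
underlying: dim-er-r-n
1. f -> v, k -> g, s -> z, t -> d / _ Z: no change
2. e -> o, i -> u / B C0 _: no change
3. 0 -> a / C _ C: inserts after position(s) 5, 6: dimeraran
surface: dimeraran


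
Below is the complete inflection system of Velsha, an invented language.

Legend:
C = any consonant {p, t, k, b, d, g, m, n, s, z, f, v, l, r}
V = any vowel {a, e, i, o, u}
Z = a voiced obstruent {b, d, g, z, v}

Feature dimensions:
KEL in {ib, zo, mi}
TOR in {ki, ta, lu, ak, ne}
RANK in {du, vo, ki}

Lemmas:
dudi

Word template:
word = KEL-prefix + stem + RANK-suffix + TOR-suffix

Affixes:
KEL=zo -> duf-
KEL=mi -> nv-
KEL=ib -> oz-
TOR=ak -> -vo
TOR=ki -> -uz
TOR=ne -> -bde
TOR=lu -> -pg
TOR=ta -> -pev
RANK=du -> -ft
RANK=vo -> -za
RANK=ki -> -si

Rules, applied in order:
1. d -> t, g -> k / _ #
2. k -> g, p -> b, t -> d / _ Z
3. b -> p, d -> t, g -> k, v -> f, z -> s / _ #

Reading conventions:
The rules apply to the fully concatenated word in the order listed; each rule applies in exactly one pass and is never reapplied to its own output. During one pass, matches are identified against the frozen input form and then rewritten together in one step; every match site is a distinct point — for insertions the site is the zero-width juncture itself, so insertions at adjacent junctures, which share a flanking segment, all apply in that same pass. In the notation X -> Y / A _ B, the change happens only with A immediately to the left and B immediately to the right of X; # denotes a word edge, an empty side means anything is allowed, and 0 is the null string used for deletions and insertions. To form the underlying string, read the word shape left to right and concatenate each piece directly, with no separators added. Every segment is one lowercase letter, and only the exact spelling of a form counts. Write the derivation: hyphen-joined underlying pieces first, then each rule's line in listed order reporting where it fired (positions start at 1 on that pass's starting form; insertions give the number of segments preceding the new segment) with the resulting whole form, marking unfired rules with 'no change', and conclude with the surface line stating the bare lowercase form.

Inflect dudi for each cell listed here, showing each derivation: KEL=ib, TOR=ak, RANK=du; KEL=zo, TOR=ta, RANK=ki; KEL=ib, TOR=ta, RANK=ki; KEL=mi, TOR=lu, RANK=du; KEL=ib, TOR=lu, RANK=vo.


cell KEL=ib, TOR=ak, RANK=du:
underlying: oz-dudi-ft-vo
1. d -> t, g -> k / _ #: no change
2. k -> g, p -> b, t -> d / _ Z: fires at position(s) 8: ozdudifdvo
3. b -> p, d -> t, g -> k, v -> f, z -> s / _ #: no change
surface: ozdudifdvo

cell KEL=zo, TOR=ta, RANK=ki:
underlying: duf-dudi-si-pev
1. d -> t, g -> k / _ #: no change
2. k -> g, p -> b, t -> d / _ Z: no change
3. b -> p, d -> t, g -> k, v -> f, z -> s / _ #: fires at position(s) 12: dufdudisipef
surface: dufdudisipef

cell KEL=ib, TOR=ta, RANK=ki:
underlying: oz-dudi-si-pev
1. d -> t, g -> k / _ #: no change
2. k -> g, p -> b, t -> d / _ Z: no change
3. b -> p, d -> t, g -> k, v -> f, z -> s / _ #: fires at position(s) 11: ozdudisipef
surface: ozdudisipef

cell KEL=mi, TOR=lu, RANK=du:
underlying: nv-dudi-ft-pg
1. d -> t, g -> k / _ #: fires at position(s) 10: nvdudiftpk
2. k -> g, p -> b, t -> d / _ Z: no change
3. b -> p, d -> t, g -> k, v -> f, z -> s / _ #: no change
surface: nvdudiftpk

cell KEL=ib, TOR=lu, RANK=vo:
underlying: oz-dudi-za-pg
1. d -> t, g -> k / _ #: fires at position(s) 10: ozdudizapk
2. k -> g, p -> b, t -> d / _ Z: no change
3. b -> p, d -> t, g -> k, v -> f, z -> s / _ #: no change
surface: ozdudizapk


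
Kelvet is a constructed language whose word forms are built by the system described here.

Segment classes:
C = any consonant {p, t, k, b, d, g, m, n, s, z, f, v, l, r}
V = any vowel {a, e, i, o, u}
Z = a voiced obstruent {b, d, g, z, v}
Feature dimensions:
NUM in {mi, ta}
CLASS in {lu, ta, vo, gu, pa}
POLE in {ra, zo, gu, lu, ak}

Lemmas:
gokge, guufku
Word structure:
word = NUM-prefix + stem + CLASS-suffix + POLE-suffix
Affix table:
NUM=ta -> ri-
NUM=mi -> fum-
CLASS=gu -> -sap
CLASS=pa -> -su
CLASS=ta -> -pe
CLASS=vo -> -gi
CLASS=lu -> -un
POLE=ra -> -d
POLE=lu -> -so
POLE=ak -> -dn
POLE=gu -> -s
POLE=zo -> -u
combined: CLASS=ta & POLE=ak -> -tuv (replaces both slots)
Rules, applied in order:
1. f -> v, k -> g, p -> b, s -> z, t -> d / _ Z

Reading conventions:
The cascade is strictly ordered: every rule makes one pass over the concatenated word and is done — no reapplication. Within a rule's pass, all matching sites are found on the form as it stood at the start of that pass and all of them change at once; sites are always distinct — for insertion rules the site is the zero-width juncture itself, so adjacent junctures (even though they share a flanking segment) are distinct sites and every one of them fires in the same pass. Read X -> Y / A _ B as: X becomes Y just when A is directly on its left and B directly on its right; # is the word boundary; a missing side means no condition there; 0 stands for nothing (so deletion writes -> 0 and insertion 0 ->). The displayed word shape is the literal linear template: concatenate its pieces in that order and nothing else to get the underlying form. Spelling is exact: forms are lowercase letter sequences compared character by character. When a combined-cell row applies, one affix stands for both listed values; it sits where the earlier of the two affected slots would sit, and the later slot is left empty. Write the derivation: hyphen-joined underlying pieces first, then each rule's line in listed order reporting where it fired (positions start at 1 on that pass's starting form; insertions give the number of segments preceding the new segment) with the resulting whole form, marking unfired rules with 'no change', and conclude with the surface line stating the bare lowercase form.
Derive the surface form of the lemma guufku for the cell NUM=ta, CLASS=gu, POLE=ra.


underlying: ri-guufku-sap-d
1. f -> v, k -> g, p -> b, s -> z, t -> d / _ Z: fires at position(s) 11: riguufkusabd
surface: riguufkusabd


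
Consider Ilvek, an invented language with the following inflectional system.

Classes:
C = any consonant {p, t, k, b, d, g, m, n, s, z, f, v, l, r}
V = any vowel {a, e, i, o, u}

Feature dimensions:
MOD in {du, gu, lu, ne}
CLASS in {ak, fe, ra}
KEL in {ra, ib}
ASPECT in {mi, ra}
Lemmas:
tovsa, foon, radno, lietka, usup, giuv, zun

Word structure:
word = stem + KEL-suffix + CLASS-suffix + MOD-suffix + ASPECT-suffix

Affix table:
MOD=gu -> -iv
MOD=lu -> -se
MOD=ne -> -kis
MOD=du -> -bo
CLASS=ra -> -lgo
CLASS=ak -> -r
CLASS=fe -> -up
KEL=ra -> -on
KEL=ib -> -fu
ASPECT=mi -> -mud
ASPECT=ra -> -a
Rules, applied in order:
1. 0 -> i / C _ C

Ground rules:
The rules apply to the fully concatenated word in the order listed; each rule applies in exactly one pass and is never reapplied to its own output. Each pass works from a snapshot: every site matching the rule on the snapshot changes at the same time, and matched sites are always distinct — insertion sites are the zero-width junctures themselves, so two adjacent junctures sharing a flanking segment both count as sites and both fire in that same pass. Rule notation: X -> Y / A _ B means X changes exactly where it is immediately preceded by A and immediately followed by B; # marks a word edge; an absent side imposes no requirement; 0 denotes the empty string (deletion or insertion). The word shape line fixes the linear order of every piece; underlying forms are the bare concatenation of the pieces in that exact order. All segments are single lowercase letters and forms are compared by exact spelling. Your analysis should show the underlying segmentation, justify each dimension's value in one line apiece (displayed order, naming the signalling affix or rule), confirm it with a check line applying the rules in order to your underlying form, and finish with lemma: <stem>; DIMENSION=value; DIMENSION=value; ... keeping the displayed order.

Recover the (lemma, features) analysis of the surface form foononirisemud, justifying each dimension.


underlying: foon-on-r-se-mud
MOD=lu - signalled by the affix -se
CLASS=ak - signalled by the affix -r
KEL=ra - signalled by the affix -on
ASPECT=mi - signalled by the affix -mud
check: foononrsemud -> foononirisemud
lemma: foon; MOD=lu; CLASS=ak; KEL=ra; ASPECT=mi


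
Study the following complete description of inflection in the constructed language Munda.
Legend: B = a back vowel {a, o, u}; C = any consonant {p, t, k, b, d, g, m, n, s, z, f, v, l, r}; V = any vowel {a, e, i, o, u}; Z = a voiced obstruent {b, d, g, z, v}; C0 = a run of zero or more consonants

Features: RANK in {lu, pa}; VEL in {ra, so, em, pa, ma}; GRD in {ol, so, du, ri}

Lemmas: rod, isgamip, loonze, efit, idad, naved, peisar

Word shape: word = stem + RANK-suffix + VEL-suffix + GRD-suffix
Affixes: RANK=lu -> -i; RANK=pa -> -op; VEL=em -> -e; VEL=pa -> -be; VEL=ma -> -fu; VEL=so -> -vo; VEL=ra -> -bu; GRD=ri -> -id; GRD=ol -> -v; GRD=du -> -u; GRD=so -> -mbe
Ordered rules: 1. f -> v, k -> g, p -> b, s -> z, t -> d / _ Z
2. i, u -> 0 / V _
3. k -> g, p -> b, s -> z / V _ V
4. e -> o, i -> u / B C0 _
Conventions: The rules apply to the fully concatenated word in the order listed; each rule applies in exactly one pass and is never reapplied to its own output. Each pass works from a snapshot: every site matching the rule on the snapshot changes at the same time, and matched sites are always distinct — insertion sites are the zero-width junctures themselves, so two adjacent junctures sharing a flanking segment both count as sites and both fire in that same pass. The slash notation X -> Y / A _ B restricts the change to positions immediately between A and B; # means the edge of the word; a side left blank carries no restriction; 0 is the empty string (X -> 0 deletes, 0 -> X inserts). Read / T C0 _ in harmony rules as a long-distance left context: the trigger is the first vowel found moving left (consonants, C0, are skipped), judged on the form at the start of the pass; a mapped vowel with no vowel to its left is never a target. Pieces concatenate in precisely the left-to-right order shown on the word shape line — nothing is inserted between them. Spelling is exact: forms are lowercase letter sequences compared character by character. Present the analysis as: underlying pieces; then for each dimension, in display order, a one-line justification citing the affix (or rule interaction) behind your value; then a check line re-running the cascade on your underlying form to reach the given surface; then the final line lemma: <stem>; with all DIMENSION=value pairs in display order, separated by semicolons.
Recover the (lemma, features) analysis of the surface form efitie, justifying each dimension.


underlying: efit-i-e-u
RANK=lu - signalled by the affix -i
VEL=em - signalled by the affix -e
GRD=du - signalled by the affix -u
check: efitieu -> efitieu -> efitie -> efitie -> efitie
lemma: efit; RANK=lu; VEL=em; GRD=du


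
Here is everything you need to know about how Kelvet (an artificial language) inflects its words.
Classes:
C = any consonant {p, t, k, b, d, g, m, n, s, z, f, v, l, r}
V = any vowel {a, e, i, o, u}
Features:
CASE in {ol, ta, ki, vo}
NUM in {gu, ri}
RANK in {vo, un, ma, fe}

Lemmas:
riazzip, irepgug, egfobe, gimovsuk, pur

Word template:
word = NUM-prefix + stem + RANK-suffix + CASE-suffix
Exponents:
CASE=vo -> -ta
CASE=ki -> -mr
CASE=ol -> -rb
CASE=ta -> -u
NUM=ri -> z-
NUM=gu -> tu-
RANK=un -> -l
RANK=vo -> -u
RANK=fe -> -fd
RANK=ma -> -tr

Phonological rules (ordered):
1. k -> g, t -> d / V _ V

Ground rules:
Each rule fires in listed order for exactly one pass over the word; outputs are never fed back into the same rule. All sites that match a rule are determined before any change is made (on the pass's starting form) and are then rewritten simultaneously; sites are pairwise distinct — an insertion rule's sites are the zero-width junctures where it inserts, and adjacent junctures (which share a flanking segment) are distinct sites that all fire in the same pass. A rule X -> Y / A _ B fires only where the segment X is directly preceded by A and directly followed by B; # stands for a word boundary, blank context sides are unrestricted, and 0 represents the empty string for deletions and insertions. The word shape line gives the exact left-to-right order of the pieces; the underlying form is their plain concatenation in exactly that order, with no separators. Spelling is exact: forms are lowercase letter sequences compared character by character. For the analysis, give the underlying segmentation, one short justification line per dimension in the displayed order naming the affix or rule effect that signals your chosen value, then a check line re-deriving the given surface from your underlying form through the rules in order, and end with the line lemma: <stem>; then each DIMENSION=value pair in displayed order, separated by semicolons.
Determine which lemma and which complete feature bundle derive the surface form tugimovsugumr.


underlying: tu-gimovsuk-u-mr
CASE=ki - signalled by the affix -mr
NUM=gu - signalled by the affix tu-
RANK=vo - signalled by the affix -u
check: tugimovsukumr -> tugimovsugumr
lemma: gimovsuk; CASE=ki; NUM=gu; RANK=vo


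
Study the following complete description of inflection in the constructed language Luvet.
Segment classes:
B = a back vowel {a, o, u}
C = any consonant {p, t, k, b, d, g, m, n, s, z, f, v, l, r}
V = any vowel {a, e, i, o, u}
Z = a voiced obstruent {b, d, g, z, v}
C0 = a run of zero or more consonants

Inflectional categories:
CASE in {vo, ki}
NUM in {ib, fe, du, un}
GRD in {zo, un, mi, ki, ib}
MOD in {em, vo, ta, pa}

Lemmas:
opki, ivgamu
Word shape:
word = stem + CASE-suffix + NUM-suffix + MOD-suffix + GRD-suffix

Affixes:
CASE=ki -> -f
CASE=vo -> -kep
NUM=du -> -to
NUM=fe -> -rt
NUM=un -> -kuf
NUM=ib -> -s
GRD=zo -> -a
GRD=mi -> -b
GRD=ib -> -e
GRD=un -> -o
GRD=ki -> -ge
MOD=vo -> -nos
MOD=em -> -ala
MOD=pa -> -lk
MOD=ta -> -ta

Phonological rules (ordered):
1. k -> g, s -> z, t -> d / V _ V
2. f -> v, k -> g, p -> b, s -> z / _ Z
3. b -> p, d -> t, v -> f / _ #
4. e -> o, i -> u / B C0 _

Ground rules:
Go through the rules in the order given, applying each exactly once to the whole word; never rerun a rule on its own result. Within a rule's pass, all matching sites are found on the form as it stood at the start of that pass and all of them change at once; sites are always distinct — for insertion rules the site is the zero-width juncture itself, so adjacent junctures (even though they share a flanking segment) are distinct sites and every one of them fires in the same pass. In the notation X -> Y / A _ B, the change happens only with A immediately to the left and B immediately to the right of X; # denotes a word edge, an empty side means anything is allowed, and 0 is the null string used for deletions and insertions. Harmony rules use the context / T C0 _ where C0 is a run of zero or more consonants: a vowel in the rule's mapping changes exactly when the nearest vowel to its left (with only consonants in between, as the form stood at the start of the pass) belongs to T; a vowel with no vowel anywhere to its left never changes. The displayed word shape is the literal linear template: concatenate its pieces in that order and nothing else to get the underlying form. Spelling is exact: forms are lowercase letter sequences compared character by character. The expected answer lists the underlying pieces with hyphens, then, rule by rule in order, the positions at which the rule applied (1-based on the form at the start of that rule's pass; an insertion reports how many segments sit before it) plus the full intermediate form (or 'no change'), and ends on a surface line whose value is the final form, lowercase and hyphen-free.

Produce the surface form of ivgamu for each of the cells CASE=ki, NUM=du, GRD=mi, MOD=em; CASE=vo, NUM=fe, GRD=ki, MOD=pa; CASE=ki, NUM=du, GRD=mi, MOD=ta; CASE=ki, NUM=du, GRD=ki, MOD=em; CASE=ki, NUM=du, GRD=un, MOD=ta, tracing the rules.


cell CASE=ki, NUM=du, GRD=mi, MOD=em:
underlying: ivgamu-f-to-ala-b
1. k -> g, s -> z, t -> d / V _ V: no change
2. f -> v, k -> g, p -> b, s -> z / _ Z: no change
3. b -> p, d -> t, v -> f / _ #: fires at position(s) 13: ivgamuftoalap
4. e -> o, i -> u / B C0 _: no change
surface: ivgamuftoalap

cell CASE=vo, NUM=fe, GRD=ki, MOD=pa:
underlying: ivgamu-kep-rt-lk-ge
1. k -> g, s -> z, t -> d / V _ V: fires at position(s) 7: ivgamugeprtlkge
2. f -> v, k -> g, p -> b, s -> z / _ Z: fires at position(s) 13: ivgamugeprtlgge
3. b -> p, d -> t, v -> f / _ #: no change
4. e -> o, i -> u / B C0 _: fires at position(s) 8: ivgamugoprtlgge
surface: ivgamugoprtlgge

cell CASE=ki, NUM=du, GRD=mi, MOD=ta:
underlying: ivgamu-f-to-ta-b
1. k -> g, s -> z, t -> d / V _ V: fires at position(s) 10: ivgamuftodab
2. f -> v, k -> g, p -> b, s -> z / _ Z: no change
3. b -> p, d -> t, v -> f / _ #: fires at position(s) 12: ivgamuftodap
4. e -> o, i -> u / B C0 _: no change
surface: ivgamuftodap

cell CASE=ki, NUM=du, GRD=ki, MOD=em:
underlying: ivgamu-f-to-ala-ge
1. k -> g, s -> z, t -> d / V _ V: no change
2. f -> v, k -> g, p -> b, s -> z / _ Z: no change
3. b -> p, d -> t, v -> f / _ #: no change
4. e -> o, i -> u / B C0 _: fires at position(s) 14: ivgamuftoalago
surface: ivgamuftoalago

cell CASE=ki, NUM=du, GRD=un, MOD=ta:
underlying: ivgamu-f-to-ta-o
1. k -> g, s -> z, t -> d / V _ V: fires at position(s) 10: ivgamuftodao
2. f -> v, k -> g, p -> b, s -> z / _ Z: no change
3. b -> p, d -> t, v -> f / _ #: no change
4. e -> o, i -> u / B C0 _: no change
surface: ivgamuftodao


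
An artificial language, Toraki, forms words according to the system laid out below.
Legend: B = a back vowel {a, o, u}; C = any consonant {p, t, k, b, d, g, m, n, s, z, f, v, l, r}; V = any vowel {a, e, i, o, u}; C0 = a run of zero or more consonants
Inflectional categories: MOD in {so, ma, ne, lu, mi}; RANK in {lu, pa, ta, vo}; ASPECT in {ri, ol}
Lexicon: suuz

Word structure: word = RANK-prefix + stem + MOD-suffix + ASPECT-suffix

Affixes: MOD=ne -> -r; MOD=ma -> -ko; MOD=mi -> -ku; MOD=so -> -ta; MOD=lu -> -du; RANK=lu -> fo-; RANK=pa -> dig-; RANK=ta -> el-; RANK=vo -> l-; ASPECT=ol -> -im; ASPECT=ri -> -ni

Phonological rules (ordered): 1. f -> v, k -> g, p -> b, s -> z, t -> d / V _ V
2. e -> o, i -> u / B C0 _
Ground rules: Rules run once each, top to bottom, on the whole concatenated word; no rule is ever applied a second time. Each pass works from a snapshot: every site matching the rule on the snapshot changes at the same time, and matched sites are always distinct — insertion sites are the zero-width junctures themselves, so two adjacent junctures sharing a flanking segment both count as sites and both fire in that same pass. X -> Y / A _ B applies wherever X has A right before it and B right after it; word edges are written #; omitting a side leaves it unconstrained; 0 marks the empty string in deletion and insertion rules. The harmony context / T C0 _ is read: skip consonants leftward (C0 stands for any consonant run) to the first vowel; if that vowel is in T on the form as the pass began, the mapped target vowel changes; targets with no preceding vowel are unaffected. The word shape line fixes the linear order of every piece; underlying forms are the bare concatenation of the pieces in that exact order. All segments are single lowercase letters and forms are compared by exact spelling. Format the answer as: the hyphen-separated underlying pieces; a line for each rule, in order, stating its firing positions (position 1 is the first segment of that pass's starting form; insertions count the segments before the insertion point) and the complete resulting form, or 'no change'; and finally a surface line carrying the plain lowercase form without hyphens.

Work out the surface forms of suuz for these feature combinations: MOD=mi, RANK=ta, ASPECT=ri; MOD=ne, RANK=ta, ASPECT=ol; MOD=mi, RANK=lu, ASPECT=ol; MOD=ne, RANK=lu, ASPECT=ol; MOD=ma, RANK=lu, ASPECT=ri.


cell MOD=mi, RANK=ta, ASPECT=ri:
underlying: el-suuz-ku-ni
1. f -> v, k -> g, p -> b, s -> z, t -> d / V _ V: no change
2. e -> o, i -> u / B C0 _: fires at position(s) 10: elsuuzkunu
surface: elsuuzkunu

cell MOD=ne, RANK=ta, ASPECT=ol:
underlying: el-suuz-r-im
1. f -> v, k -> g, p -> b, s -> z, t -> d / V _ V: no change
2. e -> o, i -> u / B C0 _: fires at position(s) 8: elsuuzrum
surface: elsuuzrum

cell MOD=mi, RANK=lu, ASPECT=ol:
underlying: fo-suuz-ku-im
1. f -> v, k -> g, p -> b, s -> z, t -> d / V _ V: fires at position(s) 3: fozuuzkuim
2. e -> o, i -> u / B C0 _: fires at position(s) 9: fozuuzkuum
surface: fozuuzkuum

cell MOD=ne, RANK=lu, ASPECT=ol:
underlying: fo-suuz-r-im
1. f -> v, k -> g, p -> b, s -> z, t -> d / V _ V: fires at position(s) 3: fozuuzrim
2. e -> o, i -> u / B C0 _: fires at position(s) 8: fozuuzrum
surface: fozuuzrum

cell MOD=ma, RANK=lu, ASPECT=ri:
underlying: fo-suuz-ko-ni
1. f -> v, k -> g, p -> b, s -> z, t -> d / V _ V: fires at position(s) 3: fozuuzkoni
2. e -> o, i -> u / B C0 _: fires at position(s) 10: fozuuzkonu
surface: fozuuzkonu


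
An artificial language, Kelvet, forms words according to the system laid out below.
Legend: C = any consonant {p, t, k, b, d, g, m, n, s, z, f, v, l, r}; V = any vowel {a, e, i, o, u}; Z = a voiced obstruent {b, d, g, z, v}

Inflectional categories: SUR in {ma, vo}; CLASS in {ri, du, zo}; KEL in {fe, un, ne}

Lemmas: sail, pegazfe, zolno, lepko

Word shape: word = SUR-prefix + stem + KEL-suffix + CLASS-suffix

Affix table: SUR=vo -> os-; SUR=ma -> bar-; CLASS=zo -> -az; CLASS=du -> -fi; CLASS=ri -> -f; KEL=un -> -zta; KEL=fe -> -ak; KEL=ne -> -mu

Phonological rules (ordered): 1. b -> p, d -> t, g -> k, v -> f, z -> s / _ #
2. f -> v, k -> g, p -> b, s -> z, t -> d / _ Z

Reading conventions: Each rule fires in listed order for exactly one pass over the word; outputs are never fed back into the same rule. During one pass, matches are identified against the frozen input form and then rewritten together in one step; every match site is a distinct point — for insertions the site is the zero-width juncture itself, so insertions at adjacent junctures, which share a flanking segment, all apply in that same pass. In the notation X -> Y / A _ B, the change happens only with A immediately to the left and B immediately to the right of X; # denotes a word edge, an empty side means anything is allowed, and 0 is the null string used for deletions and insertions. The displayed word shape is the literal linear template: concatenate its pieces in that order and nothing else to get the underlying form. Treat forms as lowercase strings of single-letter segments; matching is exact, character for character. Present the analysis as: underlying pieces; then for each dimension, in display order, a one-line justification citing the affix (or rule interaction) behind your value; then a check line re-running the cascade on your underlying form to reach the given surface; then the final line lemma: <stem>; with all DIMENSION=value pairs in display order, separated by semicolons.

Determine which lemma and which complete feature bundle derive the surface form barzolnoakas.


underlying: bar-zolno-ak-az
SUR=ma - signalled by the affix bar-
CLASS=zo - signalled by the affix -az
KEL=fe - signalled by the affix -ak
check: barzolnoakaz -> barzolnoakas -> barzolnoakas
lemma: zolno; SUR=ma; CLASS=zo; KEL=fe


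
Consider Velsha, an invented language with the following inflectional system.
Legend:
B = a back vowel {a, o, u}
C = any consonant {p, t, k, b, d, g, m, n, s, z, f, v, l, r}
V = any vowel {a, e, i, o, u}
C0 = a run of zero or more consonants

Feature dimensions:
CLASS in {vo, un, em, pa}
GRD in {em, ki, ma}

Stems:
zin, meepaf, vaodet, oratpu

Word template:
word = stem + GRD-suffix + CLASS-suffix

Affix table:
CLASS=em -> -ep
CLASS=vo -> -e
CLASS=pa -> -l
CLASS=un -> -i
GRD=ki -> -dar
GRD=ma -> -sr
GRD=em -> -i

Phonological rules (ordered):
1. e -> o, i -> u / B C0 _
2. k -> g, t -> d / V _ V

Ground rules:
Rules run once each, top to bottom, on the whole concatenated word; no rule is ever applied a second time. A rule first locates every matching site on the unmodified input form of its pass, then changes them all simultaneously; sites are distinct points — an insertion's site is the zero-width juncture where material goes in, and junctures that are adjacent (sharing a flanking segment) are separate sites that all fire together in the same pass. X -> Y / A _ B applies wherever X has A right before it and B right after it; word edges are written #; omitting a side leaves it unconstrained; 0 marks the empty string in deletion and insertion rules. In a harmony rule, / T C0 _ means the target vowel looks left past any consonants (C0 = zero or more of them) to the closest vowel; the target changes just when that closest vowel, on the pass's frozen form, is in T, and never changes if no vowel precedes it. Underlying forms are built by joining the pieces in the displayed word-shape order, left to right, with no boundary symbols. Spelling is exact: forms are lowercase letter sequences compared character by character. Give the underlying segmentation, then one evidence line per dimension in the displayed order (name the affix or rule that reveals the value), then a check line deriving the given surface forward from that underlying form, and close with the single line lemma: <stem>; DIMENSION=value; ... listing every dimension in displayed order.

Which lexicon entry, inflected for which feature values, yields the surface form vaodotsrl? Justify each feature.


underlying: vaodet-sr-l
CLASS=pa - signalled by the affix -l
GRD=ma - signalled by the affix -sr
check: vaodetsrl -> vaodotsrl -> vaodotsrl
lemma: vaodet; CLASS=pa; GRD=ma


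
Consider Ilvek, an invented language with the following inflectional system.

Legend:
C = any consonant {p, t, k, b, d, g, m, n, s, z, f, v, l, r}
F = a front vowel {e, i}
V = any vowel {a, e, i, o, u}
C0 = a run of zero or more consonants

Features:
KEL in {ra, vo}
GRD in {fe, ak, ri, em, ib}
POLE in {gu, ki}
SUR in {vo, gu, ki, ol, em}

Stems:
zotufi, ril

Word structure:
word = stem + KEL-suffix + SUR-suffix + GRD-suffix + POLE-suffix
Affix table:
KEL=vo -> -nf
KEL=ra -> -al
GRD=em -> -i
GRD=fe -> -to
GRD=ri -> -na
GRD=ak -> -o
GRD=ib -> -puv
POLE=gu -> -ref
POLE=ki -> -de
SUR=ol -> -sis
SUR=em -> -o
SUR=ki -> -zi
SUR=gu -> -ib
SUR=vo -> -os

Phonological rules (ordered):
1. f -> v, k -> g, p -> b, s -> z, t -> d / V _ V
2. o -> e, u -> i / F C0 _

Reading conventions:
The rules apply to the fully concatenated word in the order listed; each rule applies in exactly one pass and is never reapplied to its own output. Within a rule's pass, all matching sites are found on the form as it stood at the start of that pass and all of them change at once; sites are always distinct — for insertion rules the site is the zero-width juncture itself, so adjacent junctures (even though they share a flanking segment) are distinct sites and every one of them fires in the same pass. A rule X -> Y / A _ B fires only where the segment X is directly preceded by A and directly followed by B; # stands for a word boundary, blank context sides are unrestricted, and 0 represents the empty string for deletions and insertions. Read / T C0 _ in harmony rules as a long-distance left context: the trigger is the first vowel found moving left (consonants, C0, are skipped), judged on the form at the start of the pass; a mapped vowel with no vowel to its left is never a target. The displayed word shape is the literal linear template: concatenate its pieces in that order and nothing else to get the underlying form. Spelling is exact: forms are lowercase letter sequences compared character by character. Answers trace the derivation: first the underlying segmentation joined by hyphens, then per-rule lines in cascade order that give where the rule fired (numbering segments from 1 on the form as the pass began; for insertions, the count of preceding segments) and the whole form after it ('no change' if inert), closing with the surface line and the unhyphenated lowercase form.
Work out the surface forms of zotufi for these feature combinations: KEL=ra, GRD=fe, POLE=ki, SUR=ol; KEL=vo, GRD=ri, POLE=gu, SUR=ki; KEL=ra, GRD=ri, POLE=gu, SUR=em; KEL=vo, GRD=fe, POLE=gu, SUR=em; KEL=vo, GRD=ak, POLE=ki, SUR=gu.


cell KEL=ra, GRD=fe, POLE=ki, SUR=ol:
underlying: zotufi-al-sis-to-de
1. f -> v, k -> g, p -> b, s -> z, t -> d / V _ V: fires at position(s) 3, 5: zoduvialsistode
2. o -> e, u -> i / F C0 _: fires at position(s) 13: zoduvialsistede
surface: zoduvialsistede

cell KEL=vo, GRD=ri, POLE=gu, SUR=ki:
underlying: zotufi-nf-zi-na-ref
1. f -> v, k -> g, p -> b, s -> z, t -> d / V _ V: fires at position(s) 3, 5: zoduvinfzinaref
2. o -> e, u -> i / F C0 _: no change
surface: zoduvinfzinaref

cell KEL=ra, GRD=ri, POLE=gu, SUR=em:
underlying: zotufi-al-o-na-ref
1. f -> v, k -> g, p -> b, s -> z, t -> d / V _ V: fires at position(s) 3, 5: zoduvialonaref
2. o -> e, u -> i / F C0 _: no change
surface: zoduvialonaref

cell KEL=vo, GRD=fe, POLE=gu, SUR=em:
underlying: zotufi-nf-o-to-ref
1. f -> v, k -> g, p -> b, s -> z, t -> d / V _ V: fires at position(s) 3, 5, 10: zoduvinfodoref
2. o -> e, u -> i / F C0 _: fires at position(s) 9: zoduvinfedoref
surface: zoduvinfedoref

cell KEL=vo, GRD=ak, POLE=ki, SUR=gu:
underlying: zotufi-nf-ib-o-de
1. f -> v, k -> g, p -> b, s -> z, t -> d / V _ V: fires at position(s) 3, 5: zoduvinfibode
2. o -> e, u -> i / F C0 _: fires at position(s) 11: zoduvinfibede
surface: zoduvinfibede


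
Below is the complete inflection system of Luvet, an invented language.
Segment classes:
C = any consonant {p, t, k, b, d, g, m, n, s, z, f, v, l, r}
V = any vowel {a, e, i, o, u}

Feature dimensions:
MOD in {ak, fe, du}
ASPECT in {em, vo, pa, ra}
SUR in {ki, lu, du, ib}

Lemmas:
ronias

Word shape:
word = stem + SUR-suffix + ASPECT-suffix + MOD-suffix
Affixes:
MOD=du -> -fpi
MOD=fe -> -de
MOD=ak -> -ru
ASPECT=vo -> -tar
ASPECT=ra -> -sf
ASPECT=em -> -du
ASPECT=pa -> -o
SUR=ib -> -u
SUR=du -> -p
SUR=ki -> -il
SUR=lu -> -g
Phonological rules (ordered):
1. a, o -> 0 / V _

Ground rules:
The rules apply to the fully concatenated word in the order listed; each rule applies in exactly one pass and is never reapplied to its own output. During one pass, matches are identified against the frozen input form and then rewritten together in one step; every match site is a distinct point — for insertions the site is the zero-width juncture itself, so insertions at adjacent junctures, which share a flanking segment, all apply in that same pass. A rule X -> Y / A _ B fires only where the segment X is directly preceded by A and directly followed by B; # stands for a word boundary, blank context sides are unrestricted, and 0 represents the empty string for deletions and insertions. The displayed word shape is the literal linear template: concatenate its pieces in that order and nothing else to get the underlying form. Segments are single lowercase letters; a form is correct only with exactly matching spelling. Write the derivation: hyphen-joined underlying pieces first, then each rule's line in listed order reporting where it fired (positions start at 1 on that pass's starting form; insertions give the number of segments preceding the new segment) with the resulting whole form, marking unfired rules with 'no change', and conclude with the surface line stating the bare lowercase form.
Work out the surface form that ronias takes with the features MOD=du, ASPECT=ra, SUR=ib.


underlying: ronias-u-sf-fpi
1. a, o -> 0 / V _: fires at position(s) 5: ronisusffpi
surface: ronisusffpi


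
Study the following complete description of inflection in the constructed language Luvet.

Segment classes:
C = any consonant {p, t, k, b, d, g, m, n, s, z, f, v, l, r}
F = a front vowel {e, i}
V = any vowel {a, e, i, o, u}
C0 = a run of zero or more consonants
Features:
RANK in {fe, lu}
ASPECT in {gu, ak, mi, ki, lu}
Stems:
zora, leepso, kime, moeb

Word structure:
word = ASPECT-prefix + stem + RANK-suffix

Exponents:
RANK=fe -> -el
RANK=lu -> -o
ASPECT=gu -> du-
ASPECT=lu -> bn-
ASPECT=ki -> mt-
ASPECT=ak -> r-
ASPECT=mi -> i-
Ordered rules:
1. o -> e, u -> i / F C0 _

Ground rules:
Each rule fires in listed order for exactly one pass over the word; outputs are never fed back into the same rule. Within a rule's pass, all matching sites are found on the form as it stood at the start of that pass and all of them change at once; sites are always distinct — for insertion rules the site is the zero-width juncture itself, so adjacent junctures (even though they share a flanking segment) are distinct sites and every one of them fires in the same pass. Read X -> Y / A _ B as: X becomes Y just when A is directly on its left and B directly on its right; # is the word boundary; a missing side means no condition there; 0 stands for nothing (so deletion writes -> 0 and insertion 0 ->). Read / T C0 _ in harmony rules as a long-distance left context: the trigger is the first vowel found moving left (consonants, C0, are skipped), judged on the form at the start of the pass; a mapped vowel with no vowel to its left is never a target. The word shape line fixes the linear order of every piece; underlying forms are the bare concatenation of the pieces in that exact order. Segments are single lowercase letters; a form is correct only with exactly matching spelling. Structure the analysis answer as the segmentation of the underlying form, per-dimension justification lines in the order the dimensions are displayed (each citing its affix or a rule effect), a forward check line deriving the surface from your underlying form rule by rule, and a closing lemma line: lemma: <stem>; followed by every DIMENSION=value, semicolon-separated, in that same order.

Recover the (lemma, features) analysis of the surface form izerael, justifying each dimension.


underlying: i-zora-el
RANK=fe - signalled by the affix -el
ASPECT=mi - signalled by the affix i-
check: izorael -> izerael
lemma: zora; RANK=fe; ASPECT=mi


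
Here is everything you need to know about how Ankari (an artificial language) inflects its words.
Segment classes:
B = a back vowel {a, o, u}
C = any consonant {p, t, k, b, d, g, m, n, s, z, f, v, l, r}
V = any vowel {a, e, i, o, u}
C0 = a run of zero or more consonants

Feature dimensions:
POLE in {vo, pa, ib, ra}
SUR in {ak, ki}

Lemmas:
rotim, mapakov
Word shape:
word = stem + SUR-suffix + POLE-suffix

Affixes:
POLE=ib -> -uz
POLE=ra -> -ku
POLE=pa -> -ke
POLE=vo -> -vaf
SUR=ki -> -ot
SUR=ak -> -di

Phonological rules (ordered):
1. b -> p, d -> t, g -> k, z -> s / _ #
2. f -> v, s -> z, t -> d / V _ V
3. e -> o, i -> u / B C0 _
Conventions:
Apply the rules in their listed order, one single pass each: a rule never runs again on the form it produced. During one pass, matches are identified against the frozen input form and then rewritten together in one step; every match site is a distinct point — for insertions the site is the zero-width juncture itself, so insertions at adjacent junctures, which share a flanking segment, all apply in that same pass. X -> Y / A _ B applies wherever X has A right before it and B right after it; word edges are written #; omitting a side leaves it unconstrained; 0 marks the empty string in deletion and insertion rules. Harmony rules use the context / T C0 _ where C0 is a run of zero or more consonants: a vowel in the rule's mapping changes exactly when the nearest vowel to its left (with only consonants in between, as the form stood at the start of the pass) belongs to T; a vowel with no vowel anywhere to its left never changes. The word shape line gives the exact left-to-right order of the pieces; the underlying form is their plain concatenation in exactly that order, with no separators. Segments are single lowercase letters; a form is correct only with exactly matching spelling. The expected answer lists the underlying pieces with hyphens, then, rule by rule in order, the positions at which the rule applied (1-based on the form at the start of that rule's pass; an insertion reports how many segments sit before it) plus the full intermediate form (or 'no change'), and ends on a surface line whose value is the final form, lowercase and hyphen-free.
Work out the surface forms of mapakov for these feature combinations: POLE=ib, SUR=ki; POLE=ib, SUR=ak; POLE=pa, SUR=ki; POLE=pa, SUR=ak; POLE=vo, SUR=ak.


cell POLE=ib, SUR=ki:
underlying: mapakov-ot-uz
1. b -> p, d -> t, g -> k, z -> s / _ #: fires at position(s) 11: mapakovotus
2. f -> v, s -> z, t -> d / V _ V: fires at position(s) 9: mapakovodus
3. e -> o, i -> u / B C0 _: no change
surface: mapakovodus

cell POLE=ib, SUR=ak:
underlying: mapakov-di-uz
1. b -> p, d -> t, g -> k, z -> s / _ #: fires at position(s) 11: mapakovdius
2. f -> v, s -> z, t -> d / V _ V: no change
3. e -> o, i -> u / B C0 _: fires at position(s) 9: mapakovduus
surface: mapakovduus

cell POLE=pa, SUR=ki:
underlying: mapakov-ot-ke
1. b -> p, d -> t, g -> k, z -> s / _ #: no change
2. f -> v, s -> z, t -> d / V _ V: no change
3. e -> o, i -> u / B C0 _: fires at position(s) 11: mapakovotko
surface: mapakovotko

cell POLE=pa, SUR=ak:
underlying: mapakov-di-ke
1. b -> p, d -> t, g -> k, z -> s / _ #: no change
2. f -> v, s -> z, t -> d / V _ V: no change
3. e -> o, i -> u / B C0 _: fires at position(s) 9: mapakovduke
surface: mapakovduke

cell POLE=vo, SUR=ak:
underlying: mapakov-di-vaf
1. b -> p, d -> t, g -> k, z -> s / _ #: no change
2. f -> v, s -> z, t -> d / V _ V: no change
3. e -> o, i -> u / B C0 _: fires at position(s) 9: mapakovduvaf
surface: mapakovduvaf
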